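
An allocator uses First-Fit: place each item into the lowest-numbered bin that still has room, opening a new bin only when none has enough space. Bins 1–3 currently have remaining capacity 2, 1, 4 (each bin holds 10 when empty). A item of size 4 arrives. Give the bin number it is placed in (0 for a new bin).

Bins with room: bin 3 (4).
The first with room is bin 3.

3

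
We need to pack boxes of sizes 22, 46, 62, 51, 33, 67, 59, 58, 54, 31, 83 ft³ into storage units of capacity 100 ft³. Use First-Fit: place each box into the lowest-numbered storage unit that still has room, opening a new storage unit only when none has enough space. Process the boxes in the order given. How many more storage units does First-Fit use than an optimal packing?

1

First-Fit: [22,46,31] [62,33] [51] [67] [59] [58] [54] [83] → 8 storage units.
7 boxes exceed 50 ft³ (half the capacity), and no two of those can share a storage unit, so at least 7 storage units are needed.
An optimal packing achieves that bound: [83] [67,33] [62,31] [59,22] [58] [54,46] [51] → 7 storage units.
Excess: 8 − 7 = 1.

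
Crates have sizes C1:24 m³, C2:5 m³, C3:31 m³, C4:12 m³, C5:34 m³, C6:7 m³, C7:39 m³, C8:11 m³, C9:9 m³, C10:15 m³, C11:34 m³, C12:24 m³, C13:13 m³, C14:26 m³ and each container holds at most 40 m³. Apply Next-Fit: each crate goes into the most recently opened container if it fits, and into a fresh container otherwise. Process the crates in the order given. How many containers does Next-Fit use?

10 containers

container 1: place C1 (24 m³), 16 m³ left
container 1: place C2 (5 m³), 11 m³ left
container 2: place C3 (31 m³), 9 m³ left
container 3: place C4 (12 m³), 28 m³ left
container 4: place C5 (34 m³), 6 m³ left
container 5: place C6 (7 m³), 33 m³ left
container 6: place C7 (39 m³), 1 m³ left
container 7: place C8 (11 m³), 29 m³ left
container 7: place C9 (9 m³), 20 m³ left
container 7: place C10 (15 m³), 5 m³ left
container 8: place C11 (34 m³), 6 m³ left
container 9: place C12 (24 m³), 16 m³ left
container 9: place C13 (13 m³), 3 m³ left
container 10: place C14 (26 m³), 14 m³ left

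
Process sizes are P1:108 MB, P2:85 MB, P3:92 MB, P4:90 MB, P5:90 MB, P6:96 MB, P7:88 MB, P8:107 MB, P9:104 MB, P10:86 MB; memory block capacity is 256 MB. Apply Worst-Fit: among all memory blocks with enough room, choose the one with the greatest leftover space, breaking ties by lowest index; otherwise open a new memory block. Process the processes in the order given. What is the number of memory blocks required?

P1 (108 MB) → memory block 1 (remaining 148 MB)
P2 (85 MB) → memory block 1 (remaining 63 MB)
P3 (92 MB) → memory block 2 (remaining 164 MB)
P4 (90 MB) → memory block 2 (remaining 74 MB)
P5 (90 MB) → memory block 3 (remaining 166 MB)
P6 (96 MB) → memory block 3 (remaining 70 MB)
P7 (88 MB) → memory block 4 (remaining 168 MB)
P8 (107 MB) → memory block 4 (remaining 61 MB)
P9 (104 MB) → memory block 5 (remaining 152 MB)
P10 (86 MB) → memory block 5 (remaining 66 MB)
Final memory blocks: [108,85] [92,90] [90,96] [88,107] [104,86].

5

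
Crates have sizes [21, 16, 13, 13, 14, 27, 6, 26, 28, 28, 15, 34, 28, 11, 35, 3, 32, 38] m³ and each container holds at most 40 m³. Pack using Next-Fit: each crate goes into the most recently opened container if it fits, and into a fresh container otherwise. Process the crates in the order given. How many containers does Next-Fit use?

12

21 m³ → container 1 (remaining 19 m³)
16 m³ → container 1 (remaining 3 m³)
13 m³ → container 2 (remaining 27 m³)
13 m³ → container 2 (remaining 14 m³)
14 m³ → container 2 (remaining 0 m³)
27 m³ → container 3 (remaining 13 m³)
6 m³ → container 3 (remaining 7 m³)
26 m³ → container 4 (remaining 14 m³)
28 m³ → container 5 (remaining 12 m³)
28 m³ → container 6 (remaining 12 m³)
15 m³ → container 7 (remaining 25 m³)
34 m³ → container 8 (remaining 6 m³)
28 m³ → container 9 (remaining 12 m³)
11 m³ → container 9 (remaining 1 m³)
35 m³ → container 10 (remaining 5 m³)
3 m³ → container 10 (remaining 2 m³)
32 m³ → container 11 (remaining 8 m³)
38 m³ → container 12 (remaining 2 m³)
Final containers: [21,16] [13,13,14] [27,6] [26] [28] [28] [15] [34] [28,11] [35,3] [32] [38].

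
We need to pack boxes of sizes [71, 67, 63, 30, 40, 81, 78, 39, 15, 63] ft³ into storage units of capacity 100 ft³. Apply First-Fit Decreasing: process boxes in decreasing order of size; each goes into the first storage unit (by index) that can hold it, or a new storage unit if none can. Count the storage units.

Sorted descending: 81, 78, 71, 67, 63, 63, 40, 39, 30, 15.
Put 81 ft³ in storage unit 1; 19 ft³ remain.
Put 78 ft³ in storage unit 2; 22 ft³ remain.
Put 71 ft³ in storage unit 3; 29 ft³ remain.
Put 67 ft³ in storage unit 4; 33 ft³ remain.
Put 63 ft³ in storage unit 5; 37 ft³ remain.
Put 63 ft³ in storage unit 6; 37 ft³ remain.
Put 40 ft³ in storage unit 7; 60 ft³ remain.
Put 39 ft³ in storage unit 7; 21 ft³ remain.
Put 30 ft³ in storage unit 4; 3 ft³ remain.
Put 15 ft³ in storage unit 1; 4 ft³ remain.

7 storage units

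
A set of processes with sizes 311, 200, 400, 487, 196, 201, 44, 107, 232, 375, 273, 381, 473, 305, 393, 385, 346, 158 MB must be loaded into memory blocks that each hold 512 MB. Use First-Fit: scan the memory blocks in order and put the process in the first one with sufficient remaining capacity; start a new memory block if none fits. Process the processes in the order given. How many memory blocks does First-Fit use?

311 MB → memory block 1 (remaining 201 MB)
200 MB → memory block 1 (remaining 1 MB)
400 MB → memory block 2 (remaining 112 MB)
487 MB → memory block 3 (remaining 25 MB)
196 MB → memory block 4 (remaining 316 MB)
201 MB → memory block 4 (remaining 115 MB)
44 MB → memory block 2 (remaining 68 MB)
107 MB → memory block 4 (remaining 8 MB)
232 MB → memory block 5 (remaining 280 MB)
375 MB → memory block 6 (remaining 137 MB)
273 MB → memory block 5 (remaining 7 MB)
381 MB → memory block 7 (remaining 131 MB)
473 MB → memory block 8 (remaining 39 MB)
305 MB → memory block 9 (remaining 207 MB)
393 MB → memory block 10 (remaining 119 MB)
385 MB → memory block 11 (remaining 127 MB)
346 MB → memory block 12 (remaining 166 MB)
158 MB → memory block 9 (remaining 49 MB)
Final memory blocks: [311,200] [400,44] [487] [196,201,107] [232,273] [375] [381] [473] [305,158] [393] [385] [346].

12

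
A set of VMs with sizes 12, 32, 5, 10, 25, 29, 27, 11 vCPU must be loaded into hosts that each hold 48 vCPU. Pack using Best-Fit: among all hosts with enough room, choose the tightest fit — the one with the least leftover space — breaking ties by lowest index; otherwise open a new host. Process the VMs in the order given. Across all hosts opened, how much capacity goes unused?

12 vCPU → host 1 (remaining 36 vCPU)
32 vCPU → host 1 (remaining 4 vCPU)
5 vCPU → host 2 (remaining 43 vCPU)
10 vCPU → host 2 (remaining 33 vCPU)
25 vCPU → host 2 (remaining 8 vCPU)
29 vCPU → host 3 (remaining 19 vCPU)
27 vCPU → host 4 (remaining 21 vCPU)
11 vCPU → host 3 (remaining 8 vCPU)
4 hosts × 48 vCPU = 192 vCPU; used 151 vCPU; unused 41 vCPU.

41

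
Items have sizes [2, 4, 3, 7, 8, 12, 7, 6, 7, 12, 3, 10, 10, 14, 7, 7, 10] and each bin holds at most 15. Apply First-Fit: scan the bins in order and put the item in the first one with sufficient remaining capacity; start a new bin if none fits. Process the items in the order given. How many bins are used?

bin 1: place 2, 13 left
bin 1: place 4, 9 left
bin 1: place 3, 6 left
bin 2: place 7, 8 left
bin 2: place 8, 0 left
bin 3: place 12, 3 left
bin 4: place 7, 8 left
bin 1: place 6, 0 left
bin 4: place 7, 1 left
bin 5: place 12, 3 left
bin 3: place 3, 0 left
bin 6: place 10, 5 left
bin 7: place 10, 5 left
bin 8: place 14, 1 left
bin 9: place 7, 8 left
bin 9: place 7, 1 left
bin 10: place 10, 5 left

10 bins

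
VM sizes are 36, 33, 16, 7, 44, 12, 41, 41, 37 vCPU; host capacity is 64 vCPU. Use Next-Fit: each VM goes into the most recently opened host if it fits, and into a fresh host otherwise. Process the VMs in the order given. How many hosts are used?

host 1: place 36 vCPU, 28 vCPU left
host 2: place 33 vCPU, 31 vCPU left
host 2: place 16 vCPU, 15 vCPU left
host 2: place 7 vCPU, 8 vCPU left
host 3: place 44 vCPU, 20 vCPU left
host 3: place 12 vCPU, 8 vCPU left
host 4: place 41 vCPU, 23 vCPU left
host 5: place 41 vCPU, 23 vCPU left
host 6: place 37 vCPU, 27 vCPU left

6 hosts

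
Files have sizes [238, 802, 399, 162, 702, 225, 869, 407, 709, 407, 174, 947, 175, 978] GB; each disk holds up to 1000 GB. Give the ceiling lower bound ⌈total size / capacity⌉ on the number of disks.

8 disks

Total size = 238 + 802 + 399 + 162 + 702 + 225 + 869 + 407 + 709 + 407 + 174 + 947 + 175 + 978 = 7194 GB.
⌈7194 / 1000⌉ = 8.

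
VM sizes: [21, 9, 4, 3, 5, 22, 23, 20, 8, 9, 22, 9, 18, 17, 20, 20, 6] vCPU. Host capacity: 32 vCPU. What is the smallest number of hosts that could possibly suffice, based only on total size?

8 hosts

Total size = 21 + 9 + 4 + 3 + 5 + 22 + 23 + 20 + 8 + 9 + 22 + 9 + 18 + 17 + 20 + 20 + 6 = 236 vCPU.
⌈236 / 32⌉ = 8.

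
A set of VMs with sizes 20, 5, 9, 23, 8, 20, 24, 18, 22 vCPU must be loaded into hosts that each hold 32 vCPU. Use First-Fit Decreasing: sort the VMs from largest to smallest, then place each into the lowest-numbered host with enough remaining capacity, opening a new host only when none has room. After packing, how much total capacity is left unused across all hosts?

Sorted descending: 24, 23, 22, 20, 20, 18, 9, 8, 5.
24 vCPU → host 1 (remaining 8 vCPU)
23 vCPU → host 2 (remaining 9 vCPU)
22 vCPU → host 3 (remaining 10 vCPU)
20 vCPU → host 4 (remaining 12 vCPU)
20 vCPU → host 5 (remaining 12 vCPU)
18 vCPU → host 6 (remaining 14 vCPU)
9 vCPU → host 2 (remaining 0 vCPU)
8 vCPU → host 1 (remaining 0 vCPU)
5 vCPU → host 3 (remaining 5 vCPU)
6 hosts × 32 vCPU = 192 vCPU; used 149 vCPU; unused 43 vCPU.

43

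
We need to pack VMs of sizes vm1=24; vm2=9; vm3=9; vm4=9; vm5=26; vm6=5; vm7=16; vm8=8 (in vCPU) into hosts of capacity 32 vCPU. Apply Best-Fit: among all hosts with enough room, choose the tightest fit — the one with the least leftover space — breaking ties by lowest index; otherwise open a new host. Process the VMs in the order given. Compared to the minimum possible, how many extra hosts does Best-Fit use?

Best-Fit: [24,8] [9,9,9,5] [26] [16] → 4 hosts.
Total size 106 vCPU; any packing needs at least ⌈106/32⌉ = 4 hosts.
So 4 is already optimal.

0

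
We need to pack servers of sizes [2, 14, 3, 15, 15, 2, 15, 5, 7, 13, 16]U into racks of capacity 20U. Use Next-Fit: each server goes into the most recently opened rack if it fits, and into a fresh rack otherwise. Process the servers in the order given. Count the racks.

6

Put 2U in rack 1; 18U remain.
Put 14U in rack 1; 4U remain.
Put 3U in rack 1; 1U remain.
Put 15U in rack 2; 5U remain.
Put 15U in rack 3; 5U remain.
Put 2U in rack 3; 3U remain.
Put 15U in rack 4; 5U remain.
Put 5U in rack 4; 0U remain.
Put 7U in rack 5; 13U remain.
Put 13U in rack 5; 0U remain.
Put 16U in rack 6; 4U remain.
Final racks: [2,14,3] [15] [15,2] [15,5] [7,13] [16].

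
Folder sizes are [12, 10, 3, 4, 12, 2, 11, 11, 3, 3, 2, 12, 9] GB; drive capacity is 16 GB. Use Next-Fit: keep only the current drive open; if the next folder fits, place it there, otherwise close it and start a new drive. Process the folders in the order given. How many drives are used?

8 drives

Put 12 GB in drive 1; 4 GB remain.
Put 10 GB in drive 2; 6 GB remain.
Put 3 GB in drive 2; 3 GB remain.
Put 4 GB in drive 3; 12 GB remain.
Put 12 GB in drive 3; 0 GB remain.
Put 2 GB in drive 4; 14 GB remain.
Put 11 GB in drive 4; 3 GB remain.
Put 11 GB in drive 5; 5 GB remain.
Put 3 GB in drive 5; 2 GB remain.
Put 3 GB in drive 6; 13 GB remain.
Put 2 GB in drive 6; 11 GB remain.
Put 12 GB in drive 7; 4 GB remain.
Put 9 GB in drive 8; 7 GB remain.
Final drives: [12] [10,3] [4,12] [2,11] [11,3] [3,2] [12] [9].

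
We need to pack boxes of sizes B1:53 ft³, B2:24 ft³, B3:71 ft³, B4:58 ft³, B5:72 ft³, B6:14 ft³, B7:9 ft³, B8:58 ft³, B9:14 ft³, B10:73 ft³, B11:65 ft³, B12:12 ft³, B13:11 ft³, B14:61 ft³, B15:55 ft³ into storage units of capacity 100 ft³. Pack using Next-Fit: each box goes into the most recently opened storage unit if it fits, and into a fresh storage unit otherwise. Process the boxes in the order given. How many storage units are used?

9

Put B1 (53 ft³) in storage unit 1; 47 ft³ remain.
Put B2 (24 ft³) in storage unit 1; 23 ft³ remain.
Put B3 (71 ft³) in storage unit 2; 29 ft³ remain.
Put B4 (58 ft³) in storage unit 3; 42 ft³ remain.
Put B5 (72 ft³) in storage unit 4; 28 ft³ remain.
Put B6 (14 ft³) in storage unit 4; 14 ft³ remain.
Put B7 (9 ft³) in storage unit 4; 5 ft³ remain.
Put B8 (58 ft³) in storage unit 5; 42 ft³ remain.
Put B9 (14 ft³) in storage unit 5; 28 ft³ remain.
Put B10 (73 ft³) in storage unit 6; 27 ft³ remain.
Put B11 (65 ft³) in storage unit 7; 35 ft³ remain.
Put B12 (12 ft³) in storage unit 7; 23 ft³ remain.
Put B13 (11 ft³) in storage unit 7; 12 ft³ remain.
Put B14 (61 ft³) in storage unit 8; 39 ft³ remain.
Put B15 (55 ft³) in storage unit 9; 45 ft³ remain.
Final storage units: [53,24] [71] [58] [72,14,9] [58,14] [73] [65,12,11] [61] [55].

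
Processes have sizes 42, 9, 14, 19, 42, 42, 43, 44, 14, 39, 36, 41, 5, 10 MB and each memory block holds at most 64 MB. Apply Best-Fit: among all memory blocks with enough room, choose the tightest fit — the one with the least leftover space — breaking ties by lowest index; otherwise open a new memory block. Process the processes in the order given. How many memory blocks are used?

9 memory blocks

memory block 1: place 42 MB, 22 MB left
memory block 1: place 9 MB, 13 MB left
memory block 2: place 14 MB, 50 MB left
memory block 2: place 19 MB, 31 MB left
memory block 3: place 42 MB, 22 MB left
memory block 4: place 42 MB, 22 MB left
memory block 5: place 43 MB, 21 MB left
memory block 6: place 44 MB, 20 MB left
memory block 6: place 14 MB, 6 MB left
memory block 7: place 39 MB, 25 MB left
memory block 8: place 36 MB, 28 MB left
memory block 9: place 41 MB, 23 MB left
memory block 6: place 5 MB, 1 MB left
memory block 1: place 10 MB, 3 MB left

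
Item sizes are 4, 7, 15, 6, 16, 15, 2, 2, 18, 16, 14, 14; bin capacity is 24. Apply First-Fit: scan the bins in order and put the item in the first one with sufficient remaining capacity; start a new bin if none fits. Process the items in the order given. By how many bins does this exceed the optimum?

1

First-Fit: [4,7,6,2,2] [15] [16] [15] [18] [16] [14] [14] → 8 bins.
7 items exceed 12 (half the capacity), and no two of those can share a bin, so at least 7 bins are needed.
An optimal packing achieves that bound: [18,6] [16,7] [16,4,2,2] [15] [15] [14] [14] → 7 bins.
Excess: 8 − 7 = 1.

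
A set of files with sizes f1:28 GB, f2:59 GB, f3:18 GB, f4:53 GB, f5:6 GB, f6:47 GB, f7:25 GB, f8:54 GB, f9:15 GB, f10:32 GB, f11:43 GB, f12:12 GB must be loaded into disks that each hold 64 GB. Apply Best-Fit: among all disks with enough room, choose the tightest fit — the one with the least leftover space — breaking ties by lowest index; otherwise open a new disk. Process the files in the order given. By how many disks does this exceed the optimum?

0

Best-Fit: [28,18,12] [59] [53,6] [47,15] [25,32] [54] [43] → 7 disks.
Total size 392 GB; any packing needs at least ⌈392/64⌉ = 7 disks.
So 7 is already optimal.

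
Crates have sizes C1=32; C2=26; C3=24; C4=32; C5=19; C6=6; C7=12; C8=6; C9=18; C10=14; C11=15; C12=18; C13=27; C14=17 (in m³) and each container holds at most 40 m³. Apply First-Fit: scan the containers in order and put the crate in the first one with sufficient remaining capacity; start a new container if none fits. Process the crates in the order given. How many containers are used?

8

Put C1 (32 m³) in container 1; 8 m³ remain.
Put C2 (26 m³) in container 2; 14 m³ remain.
Put C3 (24 m³) in container 3; 16 m³ remain.
Put C4 (32 m³) in container 4; 8 m³ remain.
Put C5 (19 m³) in container 5; 21 m³ remain.
Put C6 (6 m³) in container 1; 2 m³ remain.
Put C7 (12 m³) in container 2; 2 m³ remain.
Put C8 (6 m³) in container 3; 10 m³ remain.
Put C9 (18 m³) in container 5; 3 m³ remain.
Put C10 (14 m³) in container 6; 26 m³ remain.
Put C11 (15 m³) in container 6; 11 m³ remain.
Put C12 (18 m³) in container 7; 22 m³ remain.
Put C13 (27 m³) in container 8; 13 m³ remain.
Put C14 (17 m³) in container 7; 5 m³ remain.
Final containers: [32,6] [26,12] [24,6] [32] [19,18] [14,15] [18,17] [27].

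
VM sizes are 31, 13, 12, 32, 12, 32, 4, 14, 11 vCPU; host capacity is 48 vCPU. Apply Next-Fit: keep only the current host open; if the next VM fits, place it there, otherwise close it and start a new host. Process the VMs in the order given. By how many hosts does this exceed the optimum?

0

Next-Fit: [31,13] [12,32] [12,32,4] [14,11] → 4 hosts.
Total size 161 vCPU; any packing needs at least ⌈161/48⌉ = 4 hosts.
So 4 is already optimal.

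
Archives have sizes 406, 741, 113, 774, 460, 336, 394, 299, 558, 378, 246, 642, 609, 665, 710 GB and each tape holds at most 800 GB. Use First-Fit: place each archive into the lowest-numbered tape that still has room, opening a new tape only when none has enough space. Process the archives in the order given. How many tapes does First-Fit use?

406 GB → tape 1 (remaining 394 GB)
741 GB → tape 2 (remaining 59 GB)
113 GB → tape 1 (remaining 281 GB)
774 GB → tape 3 (remaining 26 GB)
460 GB → tape 4 (remaining 340 GB)
336 GB → tape 4 (remaining 4 GB)
394 GB → tape 5 (remaining 406 GB)
299 GB → tape 5 (remaining 107 GB)
558 GB → tape 6 (remaining 242 GB)
378 GB → tape 7 (remaining 422 GB)
246 GB → tape 1 (remaining 35 GB)
642 GB → tape 8 (remaining 158 GB)
609 GB → tape 9 (remaining 191 GB)
665 GB → tape 10 (remaining 135 GB)
710 GB → tape 11 (remaining 90 GB)
Final tapes: [406,113,246] [741] [774] [460,336] [394,299] [558] [378] [642] [609] [665] [710].

11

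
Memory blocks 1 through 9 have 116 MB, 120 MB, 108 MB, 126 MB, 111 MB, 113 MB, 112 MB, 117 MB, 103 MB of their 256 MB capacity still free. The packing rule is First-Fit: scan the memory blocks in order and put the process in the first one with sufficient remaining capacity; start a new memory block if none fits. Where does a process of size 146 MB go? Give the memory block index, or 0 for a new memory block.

No memory block has ≥ 146 MB free, so a new memory block is opened.

0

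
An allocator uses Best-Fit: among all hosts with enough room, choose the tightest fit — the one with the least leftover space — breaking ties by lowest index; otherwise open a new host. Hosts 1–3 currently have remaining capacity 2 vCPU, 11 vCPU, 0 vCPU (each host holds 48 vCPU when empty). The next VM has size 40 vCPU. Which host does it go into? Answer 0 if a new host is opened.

No host has ≥ 40 vCPU free, so a new host is opened.

0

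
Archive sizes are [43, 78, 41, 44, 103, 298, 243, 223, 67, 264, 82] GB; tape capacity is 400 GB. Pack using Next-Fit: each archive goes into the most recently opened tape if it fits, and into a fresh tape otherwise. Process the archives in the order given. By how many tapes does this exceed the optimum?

Next-Fit: [43,78,41,44,103] [298] [243] [223,67] [264,82] → 5 tapes.
Total size 1486 GB; any packing needs at least ⌈1486/400⌉ = 4 tapes.
An optimal packing achieves that bound: [298,82] [264,103] [243,78,67] [223,44,43,41] → 4 tapes.
Excess: 5 − 4 = 1.

1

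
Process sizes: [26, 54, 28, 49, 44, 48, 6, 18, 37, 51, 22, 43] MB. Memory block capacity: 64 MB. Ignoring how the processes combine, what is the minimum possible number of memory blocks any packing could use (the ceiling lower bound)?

Total size = 26 + 54 + 28 + 49 + 44 + 48 + 6 + 18 + 37 + 51 + 22 + 43 = 426 MB.
⌈426 / 64⌉ = 7.

7 memory blocks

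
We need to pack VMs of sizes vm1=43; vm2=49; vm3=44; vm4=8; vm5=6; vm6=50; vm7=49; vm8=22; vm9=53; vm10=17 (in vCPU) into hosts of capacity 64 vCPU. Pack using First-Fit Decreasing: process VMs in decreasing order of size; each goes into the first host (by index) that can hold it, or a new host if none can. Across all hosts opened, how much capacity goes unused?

107

Sorted descending: 53, 50, 49, 49, 44, 43, 22, 17, 8, 6.
Put 53 vCPU in host 1; 11 vCPU remain.
Put 50 vCPU in host 2; 14 vCPU remain.
Put 49 vCPU in host 3; 15 vCPU remain.
Put 49 vCPU in host 4; 15 vCPU remain.
Put 44 vCPU in host 5; 20 vCPU remain.
Put 43 vCPU in host 6; 21 vCPU remain.
Put 22 vCPU in host 7; 42 vCPU remain.
Put 17 vCPU in host 5; 3 vCPU remain.
Put 8 vCPU in host 1; 3 vCPU remain.
Put 6 vCPU in host 2; 8 vCPU remain.
7 hosts × 64 vCPU = 448 vCPU; used 341 vCPU; unused 107 vCPU.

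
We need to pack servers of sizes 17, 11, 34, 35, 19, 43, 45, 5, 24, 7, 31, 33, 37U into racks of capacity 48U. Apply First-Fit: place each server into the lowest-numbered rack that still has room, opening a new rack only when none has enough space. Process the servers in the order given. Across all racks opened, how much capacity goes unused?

91

rack 1: place 17U, 31U left
rack 1: place 11U, 20U left
rack 2: place 34U, 14U left
rack 3: place 35U, 13U left
rack 1: place 19U, 1U left
rack 4: place 43U, 5U left
rack 5: place 45U, 3U left
rack 2: place 5U, 9U left
rack 6: place 24U, 24U left
rack 2: place 7U, 2U left
rack 7: place 31U, 17U left
rack 8: place 33U, 15U left
rack 9: place 37U, 11U left
9 racks × 48U = 432U; used 341U; unused 91U.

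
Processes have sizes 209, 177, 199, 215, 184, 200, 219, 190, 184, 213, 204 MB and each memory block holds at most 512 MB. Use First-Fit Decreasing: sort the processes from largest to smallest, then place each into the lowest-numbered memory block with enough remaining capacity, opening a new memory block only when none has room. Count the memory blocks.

Sorted descending: 219, 215, 213, 209, 204, 200, 199, 190, 184, 184, 177.
memory block 1: place 219 MB, 293 MB left
memory block 1: place 215 MB, 78 MB left
memory block 2: place 213 MB, 299 MB left
memory block 2: place 209 MB, 90 MB left
memory block 3: place 204 MB, 308 MB left
memory block 3: place 200 MB, 108 MB left
memory block 4: place 199 MB, 313 MB left
memory block 4: place 190 MB, 123 MB left
memory block 5: place 184 MB, 328 MB left
memory block 5: place 184 MB, 144 MB left
memory block 6: place 177 MB, 335 MB left

6 memory blocks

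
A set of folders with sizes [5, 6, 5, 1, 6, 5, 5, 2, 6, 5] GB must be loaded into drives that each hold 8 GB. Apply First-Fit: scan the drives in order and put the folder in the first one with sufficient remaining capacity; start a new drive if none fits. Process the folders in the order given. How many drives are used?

drive 1: place 5 GB, 3 GB left
drive 2: place 6 GB, 2 GB left
drive 3: place 5 GB, 3 GB left
drive 1: place 1 GB, 2 GB left
drive 4: place 6 GB, 2 GB left
drive 5: place 5 GB, 3 GB left
drive 6: place 5 GB, 3 GB left
drive 1: place 2 GB, 0 GB left
drive 7: place 6 GB, 2 GB left
drive 8: place 5 GB, 3 GB left

8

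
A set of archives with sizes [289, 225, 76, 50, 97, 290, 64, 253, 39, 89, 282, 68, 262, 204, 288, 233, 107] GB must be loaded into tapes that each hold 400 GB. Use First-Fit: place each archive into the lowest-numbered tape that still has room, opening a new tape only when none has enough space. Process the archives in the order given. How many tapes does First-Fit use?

9 tapes

tape 1: place 289 GB, 111 GB left
tape 2: place 225 GB, 175 GB left
tape 1: place 76 GB, 35 GB left
tape 2: place 50 GB, 125 GB left
tape 2: place 97 GB, 28 GB left
tape 3: place 290 GB, 110 GB left
tape 3: place 64 GB, 46 GB left
tape 4: place 253 GB, 147 GB left
tape 3: place 39 GB, 7 GB left
tape 4: place 89 GB, 58 GB left
tape 5: place 282 GB, 118 GB left
tape 5: place 68 GB, 50 GB left
tape 6: place 262 GB, 138 GB left
tape 7: place 204 GB, 196 GB left
tape 8: place 288 GB, 112 GB left
tape 9: place 233 GB, 167 GB left
tape 6: place 107 GB, 31 GB left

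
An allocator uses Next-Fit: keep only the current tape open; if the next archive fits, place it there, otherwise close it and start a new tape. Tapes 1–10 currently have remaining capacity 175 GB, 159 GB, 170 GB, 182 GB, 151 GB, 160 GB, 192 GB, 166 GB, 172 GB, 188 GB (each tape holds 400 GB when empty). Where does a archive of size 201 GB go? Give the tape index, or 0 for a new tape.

Next-Fit only looks at tape 10, which has 188 GB free.
201 GB does not fit, so a new tape is opened.

0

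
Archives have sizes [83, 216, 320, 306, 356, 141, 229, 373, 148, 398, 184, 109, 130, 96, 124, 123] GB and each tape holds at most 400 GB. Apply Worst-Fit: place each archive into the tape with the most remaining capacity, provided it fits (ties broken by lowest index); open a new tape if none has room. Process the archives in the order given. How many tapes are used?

10

Put 83 GB in tape 1; 317 GB remain.
Put 216 GB in tape 1; 101 GB remain.
Put 320 GB in tape 2; 80 GB remain.
Put 306 GB in tape 3; 94 GB remain.
Put 356 GB in tape 4; 44 GB remain.
Put 141 GB in tape 5; 259 GB remain.
Put 229 GB in tape 5; 30 GB remain.
Put 373 GB in tape 6; 27 GB remain.
Put 148 GB in tape 7; 252 GB remain.
Put 398 GB in tape 8; 2 GB remain.
Put 184 GB in tape 7; 68 GB remain.
Put 109 GB in tape 9; 291 GB remain.
Put 130 GB in tape 9; 161 GB remain.
Put 96 GB in tape 9; 65 GB remain.
Put 124 GB in tape 10; 276 GB remain.
Put 123 GB in tape 10; 153 GB remain.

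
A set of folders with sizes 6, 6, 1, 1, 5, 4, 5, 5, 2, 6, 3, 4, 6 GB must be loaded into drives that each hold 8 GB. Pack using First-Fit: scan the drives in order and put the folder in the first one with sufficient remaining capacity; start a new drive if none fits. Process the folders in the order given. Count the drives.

8

Put 6 GB in drive 1; 2 GB remain.
Put 6 GB in drive 2; 2 GB remain.
Put 1 GB in drive 1; 1 GB remain.
Put 1 GB in drive 1; 0 GB remain.
Put 5 GB in drive 3; 3 GB remain.
Put 4 GB in drive 4; 4 GB remain.
Put 5 GB in drive 5; 3 GB remain.
Put 5 GB in drive 6; 3 GB remain.
Put 2 GB in drive 2; 0 GB remain.
Put 6 GB in drive 7; 2 GB remain.
Put 3 GB in drive 3; 0 GB remain.
Put 4 GB in drive 4; 0 GB remain.
Put 6 GB in drive 8; 2 GB remain.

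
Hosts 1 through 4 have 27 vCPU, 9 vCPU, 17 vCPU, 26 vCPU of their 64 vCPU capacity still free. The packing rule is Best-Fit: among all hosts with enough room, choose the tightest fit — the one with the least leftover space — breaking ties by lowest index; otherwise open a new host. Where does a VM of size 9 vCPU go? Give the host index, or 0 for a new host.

Hosts with room: host 1 (27 vCPU), host 2 (9 vCPU), host 3 (17 vCPU), host 4 (26 vCPU).
Tightest fit is host 2 with 9 vCPU free.

2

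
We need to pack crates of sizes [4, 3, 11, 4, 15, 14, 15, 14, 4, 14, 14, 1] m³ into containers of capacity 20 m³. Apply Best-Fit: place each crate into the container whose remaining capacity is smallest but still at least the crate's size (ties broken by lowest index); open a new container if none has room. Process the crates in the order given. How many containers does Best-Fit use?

4 m³ → container 1 (remaining 16 m³)
3 m³ → container 1 (remaining 13 m³)
11 m³ → container 1 (remaining 2 m³)
4 m³ → container 2 (remaining 16 m³)
15 m³ → container 2 (remaining 1 m³)
14 m³ → container 3 (remaining 6 m³)
15 m³ → container 4 (remaining 5 m³)
14 m³ → container 5 (remaining 6 m³)
4 m³ → container 4 (remaining 1 m³)
14 m³ → container 6 (remaining 6 m³)
14 m³ → container 7 (remaining 6 m³)
1 m³ → container 2 (remaining 0 m³)

7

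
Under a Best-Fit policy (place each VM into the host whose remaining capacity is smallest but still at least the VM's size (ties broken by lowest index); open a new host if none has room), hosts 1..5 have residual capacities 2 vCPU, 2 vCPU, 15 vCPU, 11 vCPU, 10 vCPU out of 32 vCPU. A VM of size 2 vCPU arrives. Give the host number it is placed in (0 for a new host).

1

Hosts with room: host 1 (2 vCPU), host 2 (2 vCPU), host 3 (15 vCPU), host 4 (11 vCPU), host 5 (10 vCPU).
Tightest fit is host 1 with 2 vCPU free.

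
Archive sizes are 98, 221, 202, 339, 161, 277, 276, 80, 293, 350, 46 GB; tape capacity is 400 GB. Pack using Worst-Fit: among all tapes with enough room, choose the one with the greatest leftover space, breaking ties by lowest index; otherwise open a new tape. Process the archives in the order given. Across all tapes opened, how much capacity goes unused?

98 GB → tape 1 (remaining 302 GB)
221 GB → tape 1 (remaining 81 GB)
202 GB → tape 2 (remaining 198 GB)
339 GB → tape 3 (remaining 61 GB)
161 GB → tape 2 (remaining 37 GB)
277 GB → tape 4 (remaining 123 GB)
276 GB → tape 5 (remaining 124 GB)
80 GB → tape 5 (remaining 44 GB)
293 GB → tape 6 (remaining 107 GB)
350 GB → tape 7 (remaining 50 GB)
46 GB → tape 4 (remaining 77 GB)
7 tapes × 400 GB = 2800 GB; used 2343 GB; unused 457 GB.

457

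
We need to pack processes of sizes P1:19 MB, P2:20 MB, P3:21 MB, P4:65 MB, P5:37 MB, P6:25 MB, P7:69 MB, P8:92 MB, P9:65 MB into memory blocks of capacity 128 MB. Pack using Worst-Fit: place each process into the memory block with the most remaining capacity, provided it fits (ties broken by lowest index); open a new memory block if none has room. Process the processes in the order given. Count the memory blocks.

4

memory block 1: place P1 (19 MB), 109 MB left
memory block 1: place P2 (20 MB), 89 MB left
memory block 1: place P3 (21 MB), 68 MB left
memory block 1: place P4 (65 MB), 3 MB left
memory block 2: place P5 (37 MB), 91 MB left
memory block 2: place P6 (25 MB), 66 MB left
memory block 3: place P7 (69 MB), 59 MB left
memory block 4: place P8 (92 MB), 36 MB left
memory block 2: place P9 (65 MB), 1 MB left
Final memory blocks: [19,20,21,65] [37,25,65] [69] [92].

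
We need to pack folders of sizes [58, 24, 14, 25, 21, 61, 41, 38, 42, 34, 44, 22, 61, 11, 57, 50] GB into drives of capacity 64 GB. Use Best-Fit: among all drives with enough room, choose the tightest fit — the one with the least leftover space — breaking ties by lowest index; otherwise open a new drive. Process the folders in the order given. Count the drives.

58 GB → drive 1 (remaining 6 GB)
24 GB → drive 2 (remaining 40 GB)
14 GB → drive 2 (remaining 26 GB)
25 GB → drive 2 (remaining 1 GB)
21 GB → drive 3 (remaining 43 GB)
61 GB → drive 4 (remaining 3 GB)
41 GB → drive 3 (remaining 2 GB)
38 GB → drive 5 (remaining 26 GB)
42 GB → drive 6 (remaining 22 GB)
34 GB → drive 7 (remaining 30 GB)
44 GB → drive 8 (remaining 20 GB)
22 GB → drive 6 (remaining 0 GB)
61 GB → drive 9 (remaining 3 GB)
11 GB → drive 8 (remaining 9 GB)
57 GB → drive 10 (remaining 7 GB)
50 GB → drive 11 (remaining 14 GB)

11 drives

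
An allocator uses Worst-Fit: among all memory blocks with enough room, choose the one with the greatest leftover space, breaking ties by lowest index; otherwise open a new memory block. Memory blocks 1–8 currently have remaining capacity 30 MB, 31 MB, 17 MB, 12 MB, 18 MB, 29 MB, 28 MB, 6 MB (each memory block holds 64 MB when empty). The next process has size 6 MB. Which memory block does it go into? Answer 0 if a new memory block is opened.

Memory blocks with room: memory block 1 (30 MB), memory block 2 (31 MB), memory block 3 (17 MB), memory block 4 (12 MB), memory block 5 (18 MB), memory block 6 (29 MB), memory block 7 (28 MB), memory block 8 (6 MB).
Most room is memory block 2 with 31 MB free.

2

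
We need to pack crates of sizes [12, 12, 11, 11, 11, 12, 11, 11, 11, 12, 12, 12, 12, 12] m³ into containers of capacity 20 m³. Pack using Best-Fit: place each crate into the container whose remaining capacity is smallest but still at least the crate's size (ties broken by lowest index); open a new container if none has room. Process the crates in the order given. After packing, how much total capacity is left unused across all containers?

118

12 m³ → container 1 (remaining 8 m³)
12 m³ → container 2 (remaining 8 m³)
11 m³ → container 3 (remaining 9 m³)
11 m³ → container 4 (remaining 9 m³)
11 m³ → container 5 (remaining 9 m³)
12 m³ → container 6 (remaining 8 m³)
11 m³ → container 7 (remaining 9 m³)
11 m³ → container 8 (remaining 9 m³)
11 m³ → container 9 (remaining 9 m³)
12 m³ → container 10 (remaining 8 m³)
12 m³ → container 11 (remaining 8 m³)
12 m³ → container 12 (remaining 8 m³)
12 m³ → container 13 (remaining 8 m³)
12 m³ → container 14 (remaining 8 m³)
14 containers × 20 m³ = 280 m³; used 162 m³; unused 118 m³.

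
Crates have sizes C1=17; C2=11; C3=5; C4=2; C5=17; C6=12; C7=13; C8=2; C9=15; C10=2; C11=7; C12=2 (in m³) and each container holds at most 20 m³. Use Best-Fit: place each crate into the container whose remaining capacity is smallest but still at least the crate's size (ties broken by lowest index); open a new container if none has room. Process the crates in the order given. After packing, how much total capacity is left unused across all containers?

15

Put C1 (17 m³) in container 1; 3 m³ remain.
Put C2 (11 m³) in container 2; 9 m³ remain.
Put C3 (5 m³) in container 2; 4 m³ remain.
Put C4 (2 m³) in container 1; 1 m³ remain.
Put C5 (17 m³) in container 3; 3 m³ remain.
Put C6 (12 m³) in container 4; 8 m³ remain.
Put C7 (13 m³) in container 5; 7 m³ remain.
Put C8 (2 m³) in container 3; 1 m³ remain.
Put C9 (15 m³) in container 6; 5 m³ remain.
Put C10 (2 m³) in container 2; 2 m³ remain.
Put C11 (7 m³) in container 5; 0 m³ remain.
Put C12 (2 m³) in container 2; 0 m³ remain.
6 containers × 20 m³ = 120 m³; used 105 m³; unused 15 m³.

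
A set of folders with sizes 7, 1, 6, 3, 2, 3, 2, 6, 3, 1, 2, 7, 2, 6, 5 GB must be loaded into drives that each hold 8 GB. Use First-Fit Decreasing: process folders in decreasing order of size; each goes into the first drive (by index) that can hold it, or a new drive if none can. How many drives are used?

Sorted descending: 7, 7, 6, 6, 6, 5, 3, 3, 3, 2, 2, 2, 2, 1, 1.
7 GB → drive 1 (remaining 1 GB)
7 GB → drive 2 (remaining 1 GB)
6 GB → drive 3 (remaining 2 GB)
6 GB → drive 4 (remaining 2 GB)
6 GB → drive 5 (remaining 2 GB)
5 GB → drive 6 (remaining 3 GB)
3 GB → drive 6 (remaining 0 GB)
3 GB → drive 7 (remaining 5 GB)
3 GB → drive 7 (remaining 2 GB)
2 GB → drive 3 (remaining 0 GB)
2 GB → drive 4 (remaining 0 GB)
2 GB → drive 5 (remaining 0 GB)
2 GB → drive 7 (remaining 0 GB)
1 GB → drive 1 (remaining 0 GB)
1 GB → drive 2 (remaining 0 GB)

7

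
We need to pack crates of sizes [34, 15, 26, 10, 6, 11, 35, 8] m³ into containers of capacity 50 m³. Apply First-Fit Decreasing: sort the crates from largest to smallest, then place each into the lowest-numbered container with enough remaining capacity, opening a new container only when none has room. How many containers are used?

Sorted descending: 35, 34, 26, 15, 11, 10, 8, 6.
35 m³ → container 1 (remaining 15 m³)
34 m³ → container 2 (remaining 16 m³)
26 m³ → container 3 (remaining 24 m³)
15 m³ → container 1 (remaining 0 m³)
11 m³ → container 2 (remaining 5 m³)
10 m³ → container 3 (remaining 14 m³)
8 m³ → container 3 (remaining 6 m³)
6 m³ → container 3 (remaining 0 m³)

3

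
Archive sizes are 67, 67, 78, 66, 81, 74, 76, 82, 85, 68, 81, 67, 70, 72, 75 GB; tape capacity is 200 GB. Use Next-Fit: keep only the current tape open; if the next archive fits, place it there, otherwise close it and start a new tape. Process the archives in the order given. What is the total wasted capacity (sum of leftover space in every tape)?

491

Put 67 GB in tape 1; 133 GB remain.
Put 67 GB in tape 1; 66 GB remain.
Put 78 GB in tape 2; 122 GB remain.
Put 66 GB in tape 2; 56 GB remain.
Put 81 GB in tape 3; 119 GB remain.
Put 74 GB in tape 3; 45 GB remain.
Put 76 GB in tape 4; 124 GB remain.
Put 82 GB in tape 4; 42 GB remain.
Put 85 GB in tape 5; 115 GB remain.
Put 68 GB in tape 5; 47 GB remain.
Put 81 GB in tape 6; 119 GB remain.
Put 67 GB in tape 6; 52 GB remain.
Put 70 GB in tape 7; 130 GB remain.
Put 72 GB in tape 7; 58 GB remain.
Put 75 GB in tape 8; 125 GB remain.
8 tapes × 200 GB = 1600 GB; used 1109 GB; unused 491 GB.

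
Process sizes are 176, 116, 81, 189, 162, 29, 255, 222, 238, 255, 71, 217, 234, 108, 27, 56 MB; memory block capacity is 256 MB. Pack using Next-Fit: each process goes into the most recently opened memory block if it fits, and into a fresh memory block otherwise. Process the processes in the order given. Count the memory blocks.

12

176 MB → memory block 1 (remaining 80 MB)
116 MB → memory block 2 (remaining 140 MB)
81 MB → memory block 2 (remaining 59 MB)
189 MB → memory block 3 (remaining 67 MB)
162 MB → memory block 4 (remaining 94 MB)
29 MB → memory block 4 (remaining 65 MB)
255 MB → memory block 5 (remaining 1 MB)
222 MB → memory block 6 (remaining 34 MB)
238 MB → memory block 7 (remaining 18 MB)
255 MB → memory block 8 (remaining 1 MB)
71 MB → memory block 9 (remaining 185 MB)
217 MB → memory block 10 (remaining 39 MB)
234 MB → memory block 11 (remaining 22 MB)
108 MB → memory block 12 (remaining 148 MB)
27 MB → memory block 12 (remaining 121 MB)
56 MB → memory block 12 (remaining 65 MB)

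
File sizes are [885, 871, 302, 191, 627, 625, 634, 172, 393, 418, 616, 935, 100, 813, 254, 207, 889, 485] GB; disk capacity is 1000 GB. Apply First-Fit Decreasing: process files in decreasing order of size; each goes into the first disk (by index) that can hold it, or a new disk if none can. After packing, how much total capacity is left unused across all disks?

Sorted descending: 935, 889, 885, 871, 813, 634, 627, 625, 616, 485, 418, 393, 302, 254, 207, 191, 172, 100.
935 GB → disk 1 (remaining 65 GB)
889 GB → disk 2 (remaining 111 GB)
885 GB → disk 3 (remaining 115 GB)
871 GB → disk 4 (remaining 129 GB)
813 GB → disk 5 (remaining 187 GB)
634 GB → disk 6 (remaining 366 GB)
627 GB → disk 7 (remaining 373 GB)
625 GB → disk 8 (remaining 375 GB)
616 GB → disk 9 (remaining 384 GB)
485 GB → disk 10 (remaining 515 GB)
418 GB → disk 10 (remaining 97 GB)
393 GB → disk 11 (remaining 607 GB)
302 GB → disk 6 (remaining 64 GB)
254 GB → disk 7 (remaining 119 GB)
207 GB → disk 8 (remaining 168 GB)
191 GB → disk 9 (remaining 193 GB)
172 GB → disk 5 (remaining 15 GB)
100 GB → disk 2 (remaining 11 GB)
11 disks × 1000 GB = 11000 GB; used 9417 GB; unused 1583 GB.

1583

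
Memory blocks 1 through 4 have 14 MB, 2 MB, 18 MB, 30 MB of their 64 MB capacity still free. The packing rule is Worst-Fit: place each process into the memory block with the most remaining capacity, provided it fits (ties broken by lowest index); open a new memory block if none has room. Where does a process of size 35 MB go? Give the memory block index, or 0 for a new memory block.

0

No memory block has ≥ 35 MB free, so a new memory block is opened.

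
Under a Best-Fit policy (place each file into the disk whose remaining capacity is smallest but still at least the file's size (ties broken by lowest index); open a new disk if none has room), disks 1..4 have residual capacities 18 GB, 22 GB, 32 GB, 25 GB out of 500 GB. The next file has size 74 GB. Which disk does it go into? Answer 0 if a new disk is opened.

0

No disk has ≥ 74 GB free, so a new disk is opened.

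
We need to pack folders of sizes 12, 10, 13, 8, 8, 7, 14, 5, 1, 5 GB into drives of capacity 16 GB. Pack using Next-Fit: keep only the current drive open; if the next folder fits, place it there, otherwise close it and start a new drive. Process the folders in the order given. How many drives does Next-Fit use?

7

drive 1: place 12 GB, 4 GB left
drive 2: place 10 GB, 6 GB left
drive 3: place 13 GB, 3 GB left
drive 4: place 8 GB, 8 GB left
drive 4: place 8 GB, 0 GB left
drive 5: place 7 GB, 9 GB left
drive 6: place 14 GB, 2 GB left
drive 7: place 5 GB, 11 GB left
drive 7: place 1 GB, 10 GB left
drive 7: place 5 GB, 5 GB left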